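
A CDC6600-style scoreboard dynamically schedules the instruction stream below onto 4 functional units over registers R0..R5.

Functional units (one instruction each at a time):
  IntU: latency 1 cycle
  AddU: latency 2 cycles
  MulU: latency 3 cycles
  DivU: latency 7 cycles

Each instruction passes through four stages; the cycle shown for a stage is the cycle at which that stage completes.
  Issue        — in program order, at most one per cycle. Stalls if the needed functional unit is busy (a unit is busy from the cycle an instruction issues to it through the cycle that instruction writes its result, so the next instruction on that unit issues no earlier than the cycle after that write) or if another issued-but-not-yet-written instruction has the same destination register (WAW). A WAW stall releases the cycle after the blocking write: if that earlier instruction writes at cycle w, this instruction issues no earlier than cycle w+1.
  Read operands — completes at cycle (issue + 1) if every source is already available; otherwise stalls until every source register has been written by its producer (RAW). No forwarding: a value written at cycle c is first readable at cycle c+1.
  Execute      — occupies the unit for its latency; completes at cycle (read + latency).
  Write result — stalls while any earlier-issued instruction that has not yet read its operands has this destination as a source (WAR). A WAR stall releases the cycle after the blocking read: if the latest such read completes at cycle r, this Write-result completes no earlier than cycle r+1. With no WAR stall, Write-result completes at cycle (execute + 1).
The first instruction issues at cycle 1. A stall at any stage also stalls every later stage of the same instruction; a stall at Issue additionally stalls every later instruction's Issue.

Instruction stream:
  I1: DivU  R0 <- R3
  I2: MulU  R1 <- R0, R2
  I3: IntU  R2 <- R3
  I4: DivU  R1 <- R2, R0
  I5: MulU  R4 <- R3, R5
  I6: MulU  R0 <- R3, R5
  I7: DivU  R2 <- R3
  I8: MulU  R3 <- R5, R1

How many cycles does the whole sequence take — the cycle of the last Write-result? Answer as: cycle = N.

1) issue 1, read 2, done 9, write 10
2) issue 2, read 11, done 14, write 15  <RAW R0: wait I1 write@10>
3) issue 3, read 4, done 5, write 12  <WAR R2: wait I2 read@11>
4) issue 16, read 17, done 24, write 25  <WAW R1: wait I2 write@15>
5) issue 17, read 18, done 21, write 22
6) issue 23, read 24, done 27, write 28  <struct: MulU busy until I5 writes@22>
7) issue 26, read 27, done 34, write 35  <struct: DivU busy until I4 writes@25>
8) issue 29, read 30, done 33, write 34  <struct: MulU busy until I6 writes@28>

cycle = 35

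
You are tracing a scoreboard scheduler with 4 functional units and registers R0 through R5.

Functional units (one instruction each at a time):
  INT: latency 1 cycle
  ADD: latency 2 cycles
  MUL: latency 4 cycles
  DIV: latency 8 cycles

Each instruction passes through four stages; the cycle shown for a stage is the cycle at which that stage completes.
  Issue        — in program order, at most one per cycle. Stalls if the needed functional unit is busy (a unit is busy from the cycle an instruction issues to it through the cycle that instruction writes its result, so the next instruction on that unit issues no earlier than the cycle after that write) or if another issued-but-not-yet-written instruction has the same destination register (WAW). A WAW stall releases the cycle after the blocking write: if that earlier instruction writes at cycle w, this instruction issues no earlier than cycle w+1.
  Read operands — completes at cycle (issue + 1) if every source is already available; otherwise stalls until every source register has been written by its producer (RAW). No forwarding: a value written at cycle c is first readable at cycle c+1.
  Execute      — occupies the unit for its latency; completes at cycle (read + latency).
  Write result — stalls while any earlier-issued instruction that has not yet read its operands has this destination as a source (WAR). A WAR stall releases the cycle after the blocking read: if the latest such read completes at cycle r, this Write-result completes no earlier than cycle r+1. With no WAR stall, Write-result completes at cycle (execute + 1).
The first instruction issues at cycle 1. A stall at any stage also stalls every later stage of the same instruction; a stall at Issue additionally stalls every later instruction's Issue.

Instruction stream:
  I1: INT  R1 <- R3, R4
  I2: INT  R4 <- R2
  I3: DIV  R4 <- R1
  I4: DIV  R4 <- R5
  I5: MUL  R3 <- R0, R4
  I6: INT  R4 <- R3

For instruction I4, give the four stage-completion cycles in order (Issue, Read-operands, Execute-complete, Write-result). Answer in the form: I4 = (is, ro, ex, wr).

I1: IS=1 RO=2 EX=3 WR=4
I2: IS=5 RO=6 EX=7 WR=8  [struct: INT busy until I1 writes@4]
I3: IS=9 RO=10 EX=18 WR=19  [WAW R4: wait I2 write@8]
I4: IS=20 RO=21 EX=29 WR=30  [struct: DIV busy until I3 writes@19]
I5: IS=21 RO=31 EX=35 WR=36  [RAW R4: wait I4 write@30]
I6: IS=31 RO=37 EX=38 WR=39  [WAW R4: wait I4 write@30; RAW R3: wait I5 write@36]

I4 = (20, 21, 29, 30)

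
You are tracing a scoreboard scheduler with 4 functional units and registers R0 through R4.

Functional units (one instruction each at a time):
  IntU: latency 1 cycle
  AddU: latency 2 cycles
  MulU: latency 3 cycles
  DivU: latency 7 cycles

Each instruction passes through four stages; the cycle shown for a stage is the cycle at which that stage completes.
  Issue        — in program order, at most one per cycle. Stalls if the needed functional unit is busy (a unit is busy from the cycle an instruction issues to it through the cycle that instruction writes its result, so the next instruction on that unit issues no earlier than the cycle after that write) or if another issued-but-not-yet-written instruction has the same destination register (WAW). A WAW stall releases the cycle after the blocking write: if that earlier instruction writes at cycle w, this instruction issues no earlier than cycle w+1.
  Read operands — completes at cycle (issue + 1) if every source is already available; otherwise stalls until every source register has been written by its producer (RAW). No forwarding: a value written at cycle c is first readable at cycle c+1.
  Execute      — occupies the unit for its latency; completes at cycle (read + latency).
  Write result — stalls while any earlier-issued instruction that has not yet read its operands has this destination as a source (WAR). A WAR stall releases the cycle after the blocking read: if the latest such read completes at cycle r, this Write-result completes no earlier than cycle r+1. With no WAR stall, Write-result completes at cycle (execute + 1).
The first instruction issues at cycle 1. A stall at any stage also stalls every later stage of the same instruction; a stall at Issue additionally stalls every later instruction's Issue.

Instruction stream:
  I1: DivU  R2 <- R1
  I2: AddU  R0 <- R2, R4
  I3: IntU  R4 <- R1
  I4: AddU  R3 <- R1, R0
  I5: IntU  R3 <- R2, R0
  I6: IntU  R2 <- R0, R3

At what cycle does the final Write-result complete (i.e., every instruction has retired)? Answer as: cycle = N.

[1] I1→DivU
[2] I1 RO; I2→AddU
[3] I3→IntU
[4] I3 RO
[5] I3 EX
[9] I1 EX
[10] I1 WR R2
[11] I2 RO
[12] I3 WR R4
[13] I2 EX
[14] I2 WR R0
[15] I4→AddU
[16] I4 RO
[18] I4 EX
[19] I4 WR R3
[20] I5→IntU
[21] I5 RO
[22] I5 EX
[23] I5 WR R3
[24] I6→IntU
[25] I6 RO
[26] I6 EX
[27] I6 WR R2

cycle = 27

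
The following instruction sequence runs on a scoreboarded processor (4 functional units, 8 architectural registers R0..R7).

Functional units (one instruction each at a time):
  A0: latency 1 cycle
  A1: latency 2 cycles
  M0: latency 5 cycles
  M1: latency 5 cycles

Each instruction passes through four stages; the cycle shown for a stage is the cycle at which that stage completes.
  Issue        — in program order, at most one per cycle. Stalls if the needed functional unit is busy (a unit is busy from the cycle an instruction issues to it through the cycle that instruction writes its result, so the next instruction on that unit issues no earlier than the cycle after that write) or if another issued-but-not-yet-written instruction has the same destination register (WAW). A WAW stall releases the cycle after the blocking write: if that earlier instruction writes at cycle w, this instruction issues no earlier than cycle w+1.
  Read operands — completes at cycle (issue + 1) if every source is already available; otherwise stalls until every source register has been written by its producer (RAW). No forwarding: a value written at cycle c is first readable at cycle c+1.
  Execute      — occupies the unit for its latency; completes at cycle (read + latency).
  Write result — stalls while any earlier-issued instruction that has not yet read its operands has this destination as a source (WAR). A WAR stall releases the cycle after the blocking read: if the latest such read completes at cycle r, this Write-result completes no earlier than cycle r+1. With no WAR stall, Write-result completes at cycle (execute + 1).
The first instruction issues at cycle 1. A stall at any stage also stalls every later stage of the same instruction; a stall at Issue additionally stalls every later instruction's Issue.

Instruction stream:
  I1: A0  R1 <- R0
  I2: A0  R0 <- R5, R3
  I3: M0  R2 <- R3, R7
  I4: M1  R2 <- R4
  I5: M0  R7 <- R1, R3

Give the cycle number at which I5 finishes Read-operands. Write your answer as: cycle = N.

I1 -> (1, 2, 3, 4)
I2 -> (5, 6, 7, 8)  // struct: A0 busy until I1 writes@4
I3 -> (6, 7, 12, 13)
I4 -> (14, 15, 20, 21)  // WAW R2: wait I3 write@13
I5 -> (15, 16, 21, 22)

cycle = 16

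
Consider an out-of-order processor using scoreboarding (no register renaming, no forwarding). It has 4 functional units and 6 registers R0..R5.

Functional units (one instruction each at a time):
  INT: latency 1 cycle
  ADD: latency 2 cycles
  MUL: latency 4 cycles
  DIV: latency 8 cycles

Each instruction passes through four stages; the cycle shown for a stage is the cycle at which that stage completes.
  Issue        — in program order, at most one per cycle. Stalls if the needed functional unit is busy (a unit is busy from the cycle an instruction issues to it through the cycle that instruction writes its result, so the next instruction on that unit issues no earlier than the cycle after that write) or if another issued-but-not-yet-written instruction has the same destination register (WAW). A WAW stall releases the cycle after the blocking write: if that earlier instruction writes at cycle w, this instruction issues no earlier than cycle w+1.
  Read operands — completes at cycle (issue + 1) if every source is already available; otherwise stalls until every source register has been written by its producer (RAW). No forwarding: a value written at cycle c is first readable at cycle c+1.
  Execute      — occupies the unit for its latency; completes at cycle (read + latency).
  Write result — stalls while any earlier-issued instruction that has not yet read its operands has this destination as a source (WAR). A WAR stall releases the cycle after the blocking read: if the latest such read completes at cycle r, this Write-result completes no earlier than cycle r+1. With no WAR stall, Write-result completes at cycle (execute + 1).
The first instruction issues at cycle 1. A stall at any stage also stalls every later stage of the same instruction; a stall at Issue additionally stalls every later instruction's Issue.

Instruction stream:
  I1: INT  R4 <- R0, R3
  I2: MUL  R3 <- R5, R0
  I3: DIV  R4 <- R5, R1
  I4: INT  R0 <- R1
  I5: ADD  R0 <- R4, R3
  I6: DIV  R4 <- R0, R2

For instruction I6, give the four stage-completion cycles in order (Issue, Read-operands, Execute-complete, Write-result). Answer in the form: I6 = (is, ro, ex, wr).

[1] I1→INT
[2] I1 RO, I2→MUL
[3] I1 EX, I2 RO
[4] I1 WR R4
[5] I3→DIV
[6] I3 RO, I4→INT
[7] I2 EX, I4 RO
[8] I2 WR R3, I4 EX
[9] I4 WR R0
[10] I5→ADD
[14] I3 EX
[15] I3 WR R4
[16] I5 RO, I6→DIV
[18] I5 EX
[19] I5 WR R0
[20] I6 RO
[28] I6 EX
[29] I6 WR R4

I6 = (16, 20, 28, 29)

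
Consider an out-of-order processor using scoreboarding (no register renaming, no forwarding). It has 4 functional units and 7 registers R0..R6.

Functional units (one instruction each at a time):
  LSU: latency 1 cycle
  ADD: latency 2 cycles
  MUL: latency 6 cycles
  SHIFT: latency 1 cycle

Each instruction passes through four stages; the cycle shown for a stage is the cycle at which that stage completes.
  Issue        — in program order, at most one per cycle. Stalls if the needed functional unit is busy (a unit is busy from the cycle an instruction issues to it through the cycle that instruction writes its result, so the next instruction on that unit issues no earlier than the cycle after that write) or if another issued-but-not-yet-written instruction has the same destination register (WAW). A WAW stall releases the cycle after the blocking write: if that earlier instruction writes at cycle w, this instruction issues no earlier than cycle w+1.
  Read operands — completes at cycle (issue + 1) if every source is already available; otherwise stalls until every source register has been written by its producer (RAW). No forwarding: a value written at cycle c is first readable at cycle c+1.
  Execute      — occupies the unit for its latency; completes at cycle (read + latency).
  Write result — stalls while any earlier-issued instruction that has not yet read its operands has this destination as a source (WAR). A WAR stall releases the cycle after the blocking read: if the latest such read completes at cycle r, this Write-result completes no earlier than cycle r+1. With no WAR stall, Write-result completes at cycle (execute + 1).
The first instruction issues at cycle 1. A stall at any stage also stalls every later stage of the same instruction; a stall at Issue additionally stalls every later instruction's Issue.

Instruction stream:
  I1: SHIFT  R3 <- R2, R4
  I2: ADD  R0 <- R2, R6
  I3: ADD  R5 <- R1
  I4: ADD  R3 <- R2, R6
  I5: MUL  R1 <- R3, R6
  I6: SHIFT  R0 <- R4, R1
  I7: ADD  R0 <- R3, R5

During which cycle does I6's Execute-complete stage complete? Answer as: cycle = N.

cycle 1: I1→SHIFT
cycle 2: I1 RO; I2→ADD
cycle 3: I1 EX; I2 RO
cycle 4: I1 WR R3
cycle 5: I2 EX
cycle 6: I2 WR R0
cycle 7: I3→ADD
cycle 8: I3 RO
cycle 10: I3 EX
cycle 11: I3 WR R5
cycle 12: I4→ADD
cycle 13: I4 RO; I5→MUL
cycle 14: I6→SHIFT
cycle 15: I4 EX
cycle 16: I4 WR R3
cycle 17: I5 RO
cycle 23: I5 EX
cycle 24: I5 WR R1
cycle 25: I6 RO
cycle 26: I6 EX
cycle 27: I6 WR R0
cycle 28: I7→ADD
cycle 29: I7 RO
cycle 31: I7 EX
cycle 32: I7 WR R0

cycle = 26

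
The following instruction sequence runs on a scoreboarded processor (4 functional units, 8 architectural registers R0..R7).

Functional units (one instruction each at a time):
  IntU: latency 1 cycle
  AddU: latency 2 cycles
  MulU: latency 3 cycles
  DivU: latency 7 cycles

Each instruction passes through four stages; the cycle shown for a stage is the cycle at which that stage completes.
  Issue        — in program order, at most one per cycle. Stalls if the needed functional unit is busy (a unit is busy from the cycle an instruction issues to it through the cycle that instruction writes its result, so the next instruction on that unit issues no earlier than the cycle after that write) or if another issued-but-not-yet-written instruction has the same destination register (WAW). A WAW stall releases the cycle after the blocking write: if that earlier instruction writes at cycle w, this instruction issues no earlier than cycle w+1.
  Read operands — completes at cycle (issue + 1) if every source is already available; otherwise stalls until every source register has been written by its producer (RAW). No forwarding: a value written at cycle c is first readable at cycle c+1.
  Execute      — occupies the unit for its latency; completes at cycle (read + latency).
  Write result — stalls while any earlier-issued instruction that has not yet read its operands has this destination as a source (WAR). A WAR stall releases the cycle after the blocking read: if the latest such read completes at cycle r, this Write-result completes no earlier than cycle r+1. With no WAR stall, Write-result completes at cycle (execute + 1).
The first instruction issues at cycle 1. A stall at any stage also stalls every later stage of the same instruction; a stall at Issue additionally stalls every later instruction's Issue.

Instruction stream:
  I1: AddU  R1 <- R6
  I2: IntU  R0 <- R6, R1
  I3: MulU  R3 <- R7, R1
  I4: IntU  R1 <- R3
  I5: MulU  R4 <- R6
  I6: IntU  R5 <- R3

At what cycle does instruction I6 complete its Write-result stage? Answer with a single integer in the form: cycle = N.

cycle = 17

[1] issue I1 (AddU)
[2] I1 read-ops | issue I2 (IntU)
[3] issue I3 (MulU)
[4] I1 finished on AddU
[5] I1→R1
[6] I2 read-ops | I3 read-ops
[7] I2 finished on IntU
[8] I2→R0
[9] I3 finished on MulU | issue I4 (IntU)
[10] I3→R3
[11] I4 read-ops | issue I5 (MulU)
[12] I4 finished on IntU | I5 read-ops
[13] I4→R1
[14] issue I6 (IntU)
[15] I5 finished on MulU | I6 read-ops
[16] I5→R4 | I6 finished on IntU
[17] I6→R5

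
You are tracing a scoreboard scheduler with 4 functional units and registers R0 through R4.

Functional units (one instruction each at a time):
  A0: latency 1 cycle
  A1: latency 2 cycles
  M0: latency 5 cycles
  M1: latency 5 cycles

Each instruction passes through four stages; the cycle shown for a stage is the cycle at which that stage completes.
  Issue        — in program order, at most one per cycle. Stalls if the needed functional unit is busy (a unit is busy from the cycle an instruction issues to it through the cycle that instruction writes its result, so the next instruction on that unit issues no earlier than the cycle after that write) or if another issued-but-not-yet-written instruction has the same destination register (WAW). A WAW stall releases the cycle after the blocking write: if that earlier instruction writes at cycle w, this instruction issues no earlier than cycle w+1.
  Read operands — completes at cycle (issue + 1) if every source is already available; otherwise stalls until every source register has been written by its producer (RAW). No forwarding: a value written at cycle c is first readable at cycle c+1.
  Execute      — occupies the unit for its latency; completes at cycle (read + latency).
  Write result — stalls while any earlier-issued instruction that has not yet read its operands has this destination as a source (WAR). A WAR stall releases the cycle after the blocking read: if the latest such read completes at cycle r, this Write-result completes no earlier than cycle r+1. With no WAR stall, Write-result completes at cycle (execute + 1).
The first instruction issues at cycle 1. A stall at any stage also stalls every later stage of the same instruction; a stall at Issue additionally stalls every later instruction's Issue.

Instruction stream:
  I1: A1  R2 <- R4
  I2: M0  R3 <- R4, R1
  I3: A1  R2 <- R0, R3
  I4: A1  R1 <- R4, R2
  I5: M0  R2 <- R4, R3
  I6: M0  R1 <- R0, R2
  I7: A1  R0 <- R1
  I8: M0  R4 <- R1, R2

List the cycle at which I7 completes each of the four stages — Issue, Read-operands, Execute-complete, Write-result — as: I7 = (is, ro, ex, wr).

t=1  I1 issues→A1
t=2  I1 reads, I2 issues→M0
t=3  I2 reads
t=4  I1 exec-done
t=5  I1 writes R2
t=6  I3 issues→A1
t=8  I2 exec-done
t=9  I2 writes R3
t=10  I3 reads
t=12  I3 exec-done
t=13  I3 writes R2
t=14  I4 issues→A1
t=15  I4 reads, I5 issues→M0
t=16  I5 reads
t=17  I4 exec-done
t=18  I4 writes R1
t=21  I5 exec-done
t=22  I5 writes R2
t=23  I6 issues→M0
t=24  I6 reads, I7 issues→A1
t=29  I6 exec-done
t=30  I6 writes R1
t=31  I7 reads, I8 issues→M0
t=32  I8 reads
t=33  I7 exec-done
t=34  I7 writes R0
t=37  I8 exec-done
t=38  I8 writes R4

I7 = (24, 31, 33, 34)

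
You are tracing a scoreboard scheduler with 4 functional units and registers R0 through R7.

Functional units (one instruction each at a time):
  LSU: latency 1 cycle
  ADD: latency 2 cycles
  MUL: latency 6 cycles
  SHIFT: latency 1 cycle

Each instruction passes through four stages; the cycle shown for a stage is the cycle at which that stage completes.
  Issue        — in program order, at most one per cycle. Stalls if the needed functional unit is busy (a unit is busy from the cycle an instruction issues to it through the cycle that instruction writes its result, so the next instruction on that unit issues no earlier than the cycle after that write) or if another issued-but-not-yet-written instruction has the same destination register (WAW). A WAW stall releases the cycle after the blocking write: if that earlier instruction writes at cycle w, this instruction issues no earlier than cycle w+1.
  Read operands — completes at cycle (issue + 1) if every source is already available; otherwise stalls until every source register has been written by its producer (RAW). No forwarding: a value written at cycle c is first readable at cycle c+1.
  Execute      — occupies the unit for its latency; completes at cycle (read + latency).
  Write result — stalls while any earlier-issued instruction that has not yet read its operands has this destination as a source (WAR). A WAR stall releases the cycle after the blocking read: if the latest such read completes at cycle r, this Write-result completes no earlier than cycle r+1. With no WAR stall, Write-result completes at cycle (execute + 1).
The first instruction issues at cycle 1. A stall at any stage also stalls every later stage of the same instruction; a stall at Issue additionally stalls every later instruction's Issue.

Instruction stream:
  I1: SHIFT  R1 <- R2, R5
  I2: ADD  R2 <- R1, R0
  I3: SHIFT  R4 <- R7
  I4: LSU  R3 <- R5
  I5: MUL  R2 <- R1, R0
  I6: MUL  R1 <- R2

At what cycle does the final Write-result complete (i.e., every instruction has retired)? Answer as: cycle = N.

cycle = 26

cycle 1: issue I1 (SHIFT)
cycle 2: I1 read-ops, issue I2 (ADD)
cycle 3: I1 finished on SHIFT
cycle 4: I1→R1
cycle 5: I2 read-ops, issue I3 (SHIFT)
cycle 6: I3 read-ops, issue I4 (LSU)
cycle 7: I2 finished on ADD, I3 finished on SHIFT, I4 read-ops
cycle 8: I2→R2, I3→R4, I4 finished on LSU
cycle 9: I4→R3, issue I5 (MUL)
cycle 10: I5 read-ops
cycle 16: I5 finished on MUL
cycle 17: I5→R2
cycle 18: issue I6 (MUL)
cycle 19: I6 read-ops
cycle 25: I6 finished on MUL
cycle 26: I6→R1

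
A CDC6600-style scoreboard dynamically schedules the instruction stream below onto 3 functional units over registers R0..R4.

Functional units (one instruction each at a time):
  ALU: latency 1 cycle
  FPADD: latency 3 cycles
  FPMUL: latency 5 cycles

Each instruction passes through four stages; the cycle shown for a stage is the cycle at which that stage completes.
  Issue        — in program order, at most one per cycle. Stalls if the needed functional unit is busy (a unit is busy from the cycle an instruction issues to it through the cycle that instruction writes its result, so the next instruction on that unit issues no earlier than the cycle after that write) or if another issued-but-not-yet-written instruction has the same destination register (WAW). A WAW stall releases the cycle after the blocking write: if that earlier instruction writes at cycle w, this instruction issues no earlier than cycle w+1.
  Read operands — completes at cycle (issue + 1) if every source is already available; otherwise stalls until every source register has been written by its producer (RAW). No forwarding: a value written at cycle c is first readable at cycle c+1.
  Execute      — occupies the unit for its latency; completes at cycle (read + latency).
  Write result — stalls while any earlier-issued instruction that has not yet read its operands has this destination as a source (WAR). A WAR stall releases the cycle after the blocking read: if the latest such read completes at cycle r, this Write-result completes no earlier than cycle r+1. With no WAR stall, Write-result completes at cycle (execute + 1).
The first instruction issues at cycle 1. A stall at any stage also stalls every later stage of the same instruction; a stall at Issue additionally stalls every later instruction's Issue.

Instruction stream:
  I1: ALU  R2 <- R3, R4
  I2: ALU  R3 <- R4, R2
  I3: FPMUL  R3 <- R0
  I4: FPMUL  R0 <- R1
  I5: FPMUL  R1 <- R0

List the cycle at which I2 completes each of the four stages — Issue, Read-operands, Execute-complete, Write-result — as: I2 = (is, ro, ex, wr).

cycle 1: I1 issues→ALU
cycle 2: I1 reads
cycle 3: I1 exec-done
cycle 4: I1 writes R2
cycle 5: I2 issues→ALU
cycle 6: I2 reads
cycle 7: I2 exec-done
cycle 8: I2 writes R3
cycle 9: I3 issues→FPMUL
cycle 10: I3 reads
cycle 15: I3 exec-done
cycle 16: I3 writes R3
cycle 17: I4 issues→FPMUL
cycle 18: I4 reads
cycle 23: I4 exec-done
cycle 24: I4 writes R0
cycle 25: I5 issues→FPMUL
cycle 26: I5 reads
cycle 31: I5 exec-done
cycle 32: I5 writes R1

I2 = (5, 6, 7, 8)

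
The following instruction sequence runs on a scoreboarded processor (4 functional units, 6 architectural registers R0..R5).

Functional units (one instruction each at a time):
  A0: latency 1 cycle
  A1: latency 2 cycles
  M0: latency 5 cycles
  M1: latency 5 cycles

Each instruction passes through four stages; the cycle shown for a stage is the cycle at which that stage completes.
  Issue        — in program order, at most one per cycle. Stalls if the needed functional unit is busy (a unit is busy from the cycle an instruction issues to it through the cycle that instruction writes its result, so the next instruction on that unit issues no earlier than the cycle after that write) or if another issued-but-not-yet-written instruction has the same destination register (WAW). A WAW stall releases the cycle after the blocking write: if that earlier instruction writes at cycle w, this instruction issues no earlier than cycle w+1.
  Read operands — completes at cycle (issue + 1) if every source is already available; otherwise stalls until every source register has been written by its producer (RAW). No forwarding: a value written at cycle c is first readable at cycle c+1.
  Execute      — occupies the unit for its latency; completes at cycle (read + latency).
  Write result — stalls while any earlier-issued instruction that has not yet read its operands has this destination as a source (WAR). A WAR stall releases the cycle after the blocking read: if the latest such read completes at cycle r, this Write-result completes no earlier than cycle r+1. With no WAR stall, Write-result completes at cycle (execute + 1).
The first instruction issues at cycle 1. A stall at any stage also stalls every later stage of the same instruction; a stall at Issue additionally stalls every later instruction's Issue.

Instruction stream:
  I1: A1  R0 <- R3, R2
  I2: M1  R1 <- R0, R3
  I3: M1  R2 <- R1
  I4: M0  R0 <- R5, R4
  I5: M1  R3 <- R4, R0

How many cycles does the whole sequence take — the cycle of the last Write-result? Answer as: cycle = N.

I1: IS=1 RO=2 EX=4 WR=5
I2: IS=2 RO=6 EX=11 WR=12  [RAW R0: wait I1 write@5]
I3: IS=13 RO=14 EX=19 WR=20  [struct: M1 busy until I2 writes@12]
I4: IS=14 RO=15 EX=20 WR=21
I5: IS=21 RO=22 EX=27 WR=28  [struct: M1 busy until I3 writes@20]

cycle = 28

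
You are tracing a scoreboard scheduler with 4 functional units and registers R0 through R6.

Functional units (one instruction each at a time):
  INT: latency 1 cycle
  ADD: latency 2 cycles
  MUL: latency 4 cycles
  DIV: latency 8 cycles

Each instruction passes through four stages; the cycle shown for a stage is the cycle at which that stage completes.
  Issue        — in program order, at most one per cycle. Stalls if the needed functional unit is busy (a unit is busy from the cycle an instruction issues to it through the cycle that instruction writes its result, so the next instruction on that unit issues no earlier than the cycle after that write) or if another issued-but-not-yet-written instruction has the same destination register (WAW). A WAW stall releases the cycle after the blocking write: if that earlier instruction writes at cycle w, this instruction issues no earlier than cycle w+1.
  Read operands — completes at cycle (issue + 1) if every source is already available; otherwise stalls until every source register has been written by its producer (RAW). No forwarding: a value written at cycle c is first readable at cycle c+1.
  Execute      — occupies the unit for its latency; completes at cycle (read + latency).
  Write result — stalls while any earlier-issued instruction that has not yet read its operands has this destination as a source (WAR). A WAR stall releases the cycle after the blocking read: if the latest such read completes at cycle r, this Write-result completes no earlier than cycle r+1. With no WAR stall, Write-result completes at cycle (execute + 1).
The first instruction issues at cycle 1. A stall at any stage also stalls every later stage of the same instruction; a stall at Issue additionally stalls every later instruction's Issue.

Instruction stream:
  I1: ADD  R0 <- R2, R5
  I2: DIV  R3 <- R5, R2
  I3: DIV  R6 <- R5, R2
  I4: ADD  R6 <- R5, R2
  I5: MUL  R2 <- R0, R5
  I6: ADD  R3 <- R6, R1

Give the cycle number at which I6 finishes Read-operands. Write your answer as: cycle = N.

  I1 | 1 | 2 | 4 | 5
  I2 | 2 | 3 | 11 | 12
  I3 | 13 | 14 | 22 | 23   struct: DIV busy until I2 writes@12
  I4 | 24 | 25 | 27 | 28   WAW R6: wait I3 write@23
  I5 | 25 | 26 | 30 | 31
  I6 | 29 | 30 | 32 | 33   struct: ADD busy until I4 writes@28

cycle = 30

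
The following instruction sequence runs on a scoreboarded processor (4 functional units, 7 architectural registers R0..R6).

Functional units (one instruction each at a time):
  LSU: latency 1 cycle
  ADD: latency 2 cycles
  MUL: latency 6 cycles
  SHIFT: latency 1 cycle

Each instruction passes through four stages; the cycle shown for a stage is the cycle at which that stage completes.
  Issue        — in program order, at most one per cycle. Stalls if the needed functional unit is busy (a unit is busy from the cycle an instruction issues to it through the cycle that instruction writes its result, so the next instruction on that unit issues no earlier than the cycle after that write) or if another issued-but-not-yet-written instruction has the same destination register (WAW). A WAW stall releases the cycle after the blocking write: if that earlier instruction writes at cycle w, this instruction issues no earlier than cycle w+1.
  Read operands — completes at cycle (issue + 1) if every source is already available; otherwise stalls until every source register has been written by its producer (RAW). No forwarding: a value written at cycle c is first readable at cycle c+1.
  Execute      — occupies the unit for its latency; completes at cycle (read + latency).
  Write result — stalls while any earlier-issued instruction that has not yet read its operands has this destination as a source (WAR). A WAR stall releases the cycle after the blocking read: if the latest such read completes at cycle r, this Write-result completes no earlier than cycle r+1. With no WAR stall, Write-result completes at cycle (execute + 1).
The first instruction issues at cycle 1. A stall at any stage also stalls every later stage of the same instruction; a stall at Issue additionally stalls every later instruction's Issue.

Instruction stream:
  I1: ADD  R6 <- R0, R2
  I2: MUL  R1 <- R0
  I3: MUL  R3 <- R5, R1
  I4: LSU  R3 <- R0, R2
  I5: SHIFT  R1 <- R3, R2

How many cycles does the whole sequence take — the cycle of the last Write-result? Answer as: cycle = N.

cycle = 26

I1: IS=1 RO=2 EX=4 WR=5
I2: IS=2 RO=3 EX=9 WR=10
I3: IS=11 RO=12 EX=18 WR=19  [struct: MUL busy until I2 writes@10]
I4: IS=20 RO=21 EX=22 WR=23  [WAW R3: wait I3 write@19]
I5: IS=21 RO=24 EX=25 WR=26  [RAW R3: wait I4 write@23]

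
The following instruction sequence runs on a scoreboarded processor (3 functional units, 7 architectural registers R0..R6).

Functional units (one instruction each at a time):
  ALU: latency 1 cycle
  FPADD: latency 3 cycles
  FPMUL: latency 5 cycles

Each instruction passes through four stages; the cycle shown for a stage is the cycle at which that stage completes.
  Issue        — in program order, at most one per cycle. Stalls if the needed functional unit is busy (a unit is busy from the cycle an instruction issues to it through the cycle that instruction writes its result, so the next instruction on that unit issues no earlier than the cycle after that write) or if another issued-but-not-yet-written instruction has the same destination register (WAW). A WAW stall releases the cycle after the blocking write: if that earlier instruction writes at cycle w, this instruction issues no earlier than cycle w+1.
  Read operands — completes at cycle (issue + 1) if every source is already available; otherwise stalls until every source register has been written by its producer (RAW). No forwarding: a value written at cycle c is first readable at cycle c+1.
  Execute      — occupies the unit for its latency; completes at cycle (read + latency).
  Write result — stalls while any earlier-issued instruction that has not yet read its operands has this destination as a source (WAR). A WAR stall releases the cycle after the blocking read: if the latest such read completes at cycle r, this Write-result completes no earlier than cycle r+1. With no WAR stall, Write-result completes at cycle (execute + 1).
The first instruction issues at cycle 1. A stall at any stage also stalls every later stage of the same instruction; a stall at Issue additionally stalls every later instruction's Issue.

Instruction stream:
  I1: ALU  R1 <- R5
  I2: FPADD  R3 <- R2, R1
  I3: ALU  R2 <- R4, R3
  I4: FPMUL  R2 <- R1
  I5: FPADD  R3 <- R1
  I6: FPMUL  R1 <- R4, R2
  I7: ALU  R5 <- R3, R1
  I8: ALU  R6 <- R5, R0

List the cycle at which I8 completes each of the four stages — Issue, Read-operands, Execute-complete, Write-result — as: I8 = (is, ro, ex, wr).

I1  is:1  ro:2  ex:3  wr:4
I2  is:2  ro:5  ex:8  wr:9  — RAW R1: wait I1 write@4
I3  is:5  ro:10  ex:11  wr:12  — struct: ALU busy until I1 writes@4, RAW R3: wait I2 write@9
I4  is:13  ro:14  ex:19  wr:20  — WAW R2: wait I3 write@12
I5  is:14  ro:15  ex:18  wr:19
I6  is:21  ro:22  ex:27  wr:28  — struct: FPMUL busy until I4 writes@20
I7  is:22  ro:29  ex:30  wr:31  — RAW R1: wait I6 write@28
I8  is:32  ro:33  ex:34  wr:35  — struct: ALU busy until I7 writes@31

I8 = (32, 33, 34, 35)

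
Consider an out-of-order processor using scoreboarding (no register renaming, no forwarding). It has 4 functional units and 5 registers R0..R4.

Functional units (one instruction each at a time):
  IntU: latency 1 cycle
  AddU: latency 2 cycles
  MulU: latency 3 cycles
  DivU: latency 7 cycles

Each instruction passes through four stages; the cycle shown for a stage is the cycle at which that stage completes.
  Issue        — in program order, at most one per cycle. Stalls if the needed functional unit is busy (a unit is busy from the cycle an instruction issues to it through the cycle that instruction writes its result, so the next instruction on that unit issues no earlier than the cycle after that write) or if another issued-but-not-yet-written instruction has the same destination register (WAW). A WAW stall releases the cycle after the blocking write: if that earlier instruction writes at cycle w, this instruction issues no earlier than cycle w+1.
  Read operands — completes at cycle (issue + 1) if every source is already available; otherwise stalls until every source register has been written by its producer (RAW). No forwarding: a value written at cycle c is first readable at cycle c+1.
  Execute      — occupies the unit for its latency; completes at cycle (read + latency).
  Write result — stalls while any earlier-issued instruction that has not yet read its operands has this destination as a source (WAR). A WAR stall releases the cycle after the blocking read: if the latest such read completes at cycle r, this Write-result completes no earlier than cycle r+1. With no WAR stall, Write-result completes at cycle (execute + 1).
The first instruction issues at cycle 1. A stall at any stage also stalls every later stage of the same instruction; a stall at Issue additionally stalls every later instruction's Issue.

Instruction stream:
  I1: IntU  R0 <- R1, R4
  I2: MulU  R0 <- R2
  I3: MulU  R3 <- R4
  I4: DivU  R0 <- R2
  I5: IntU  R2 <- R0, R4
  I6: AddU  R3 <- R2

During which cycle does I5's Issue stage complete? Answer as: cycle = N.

cycle = 13

cycle 1: I1 issues→IntU
cycle 2: I1 reads
cycle 3: I1 exec-done
cycle 4: I1 writes R0
cycle 5: I2 issues→MulU
cycle 6: I2 reads
cycle 9: I2 exec-done
cycle 10: I2 writes R0
cycle 11: I3 issues→MulU
cycle 12: I3 reads · I4 issues→DivU
cycle 13: I4 reads · I5 issues→IntU
cycle 15: I3 exec-done
cycle 16: I3 writes R3
cycle 17: I6 issues→AddU
cycle 20: I4 exec-done
cycle 21: I4 writes R0
cycle 22: I5 reads
cycle 23: I5 exec-done
cycle 24: I5 writes R2
cycle 25: I6 reads
cycle 27: I6 exec-done
cycle 28: I6 writes R3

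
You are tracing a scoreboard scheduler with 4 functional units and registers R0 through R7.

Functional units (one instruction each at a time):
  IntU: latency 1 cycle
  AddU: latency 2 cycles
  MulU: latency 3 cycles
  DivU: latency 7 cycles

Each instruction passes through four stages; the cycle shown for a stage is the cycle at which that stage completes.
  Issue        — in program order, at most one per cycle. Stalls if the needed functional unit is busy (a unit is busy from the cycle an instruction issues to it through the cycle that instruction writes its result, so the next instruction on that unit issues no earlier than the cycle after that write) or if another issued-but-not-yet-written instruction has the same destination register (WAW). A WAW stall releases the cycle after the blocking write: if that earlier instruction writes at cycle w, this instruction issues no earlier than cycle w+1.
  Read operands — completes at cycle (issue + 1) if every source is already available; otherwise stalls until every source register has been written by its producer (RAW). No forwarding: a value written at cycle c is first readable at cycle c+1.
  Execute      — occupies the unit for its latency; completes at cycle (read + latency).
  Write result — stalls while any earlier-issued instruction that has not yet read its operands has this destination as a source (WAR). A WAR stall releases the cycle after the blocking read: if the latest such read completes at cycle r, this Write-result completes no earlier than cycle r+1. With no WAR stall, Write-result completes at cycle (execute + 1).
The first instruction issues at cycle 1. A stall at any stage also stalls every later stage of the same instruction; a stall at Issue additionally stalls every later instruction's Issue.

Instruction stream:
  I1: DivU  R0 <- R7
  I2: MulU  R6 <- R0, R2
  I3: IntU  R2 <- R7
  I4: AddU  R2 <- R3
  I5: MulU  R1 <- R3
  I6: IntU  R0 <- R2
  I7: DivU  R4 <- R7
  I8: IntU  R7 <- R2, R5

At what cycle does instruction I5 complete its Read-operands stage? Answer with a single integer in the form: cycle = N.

cycle = 17

t=1  I1→DivU
t=2  I1 RO; I2→MulU
t=3  I3→IntU
t=4  I3 RO
t=5  I3 EX
t=9  I1 EX
t=10  I1 WR R0
t=11  I2 RO
t=12  I3 WR R2
t=13  I4→AddU
t=14  I2 EX; I4 RO
t=15  I2 WR R6
t=16  I4 EX; I5→MulU
t=17  I4 WR R2; I5 RO; I6→IntU
t=18  I6 RO; I7→DivU
t=19  I6 EX; I7 RO
t=20  I5 EX; I6 WR R0
t=21  I5 WR R1; I8→IntU
t=22  I8 RO
t=23  I8 EX
t=24  I8 WR R7
t=26  I7 EX
t=27  I7 WR R4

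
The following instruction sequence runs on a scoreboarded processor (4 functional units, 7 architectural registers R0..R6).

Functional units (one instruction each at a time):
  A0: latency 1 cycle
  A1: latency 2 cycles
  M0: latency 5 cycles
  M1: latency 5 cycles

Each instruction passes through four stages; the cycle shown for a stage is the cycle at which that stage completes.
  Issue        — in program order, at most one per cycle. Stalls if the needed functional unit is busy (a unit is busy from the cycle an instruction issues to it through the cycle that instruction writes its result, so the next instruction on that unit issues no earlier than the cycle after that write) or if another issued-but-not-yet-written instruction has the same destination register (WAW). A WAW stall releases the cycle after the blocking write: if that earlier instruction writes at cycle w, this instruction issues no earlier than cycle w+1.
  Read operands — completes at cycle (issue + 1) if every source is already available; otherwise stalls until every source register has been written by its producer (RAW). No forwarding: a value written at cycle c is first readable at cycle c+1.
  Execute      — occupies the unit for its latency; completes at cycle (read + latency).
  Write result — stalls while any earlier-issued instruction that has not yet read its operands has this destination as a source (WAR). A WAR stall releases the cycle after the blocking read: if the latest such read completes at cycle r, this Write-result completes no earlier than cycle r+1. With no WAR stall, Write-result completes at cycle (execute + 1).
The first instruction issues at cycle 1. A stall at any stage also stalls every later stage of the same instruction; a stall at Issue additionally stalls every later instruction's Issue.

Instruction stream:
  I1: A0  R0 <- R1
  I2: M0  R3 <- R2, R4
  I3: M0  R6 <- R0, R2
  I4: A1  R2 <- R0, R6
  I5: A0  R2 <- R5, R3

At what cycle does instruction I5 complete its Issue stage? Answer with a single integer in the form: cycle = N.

cycle = 22

t=1  issue I1 (A0)
t=2  I1 read-ops | issue I2 (M0)
t=3  I1 finished on A0 | I2 read-ops
t=4  I1→R0
t=8  I2 finished on M0
t=9  I2→R3
t=10  issue I3 (M0)
t=11  I3 read-ops | issue I4 (A1)
t=16  I3 finished on M0
t=17  I3→R6
t=18  I4 read-ops
t=20  I4 finished on A1
t=21  I4→R2
t=22  issue I5 (A0)
t=23  I5 read-ops
t=24  I5 finished on A0
t=25  I5→R2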